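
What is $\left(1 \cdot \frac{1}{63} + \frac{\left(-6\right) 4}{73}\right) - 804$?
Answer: $- \frac{3699035}{4599} \approx -804.31$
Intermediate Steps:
$\left(1 \cdot \frac{1}{63} + \frac{\left(-6\right) 4}{73}\right) - 804 = \left(1 \cdot \frac{1}{63} - \frac{24}{73}\right) - 804 = \left(\frac{1}{63} - \frac{24}{73}\right) - 804 = - \frac{1439}{4599} - 804 = - \frac{3699035}{4599}$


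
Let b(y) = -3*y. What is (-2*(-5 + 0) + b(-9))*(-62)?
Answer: -2294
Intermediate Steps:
(-2*(-5 + 0) + b(-9))*(-62) = (-2*(-5 + 0) - 3*(-9))*(-62) = (-2*(-5) + 27)*(-62) = (10 + 27)*(-62) = 37*(-62) = -2294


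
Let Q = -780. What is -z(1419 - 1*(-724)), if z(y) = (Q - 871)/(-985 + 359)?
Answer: -1651/626 ≈ -2.6374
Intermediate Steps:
z(y) = 1651/626 (z(y) = (-780 - 871)/(-985 + 359) = -1651/(-626) = -1651*(-1/626) = 1651/626)
-z(1419 - 1*(-724)) = -1*1651/626 = -1651/626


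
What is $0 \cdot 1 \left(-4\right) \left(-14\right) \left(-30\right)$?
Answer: $0$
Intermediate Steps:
$0 \cdot 1 \left(-4\right) \left(-14\right) \left(-30\right) = 0 \left(-4\right) \left(-14\right) \left(-30\right) = 0 \left(-14\right) \left(-30\right) = 0 \left(-30\right) = 0$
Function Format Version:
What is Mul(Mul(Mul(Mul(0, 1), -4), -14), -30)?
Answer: 0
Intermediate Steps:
Mul(Mul(Mul(Mul(0, 1), -4), -14), -30) = Mul(Mul(Mul(0, -4), -14), -30) = Mul(Mul(0, -14), -30) = Mul(0, -30) = 0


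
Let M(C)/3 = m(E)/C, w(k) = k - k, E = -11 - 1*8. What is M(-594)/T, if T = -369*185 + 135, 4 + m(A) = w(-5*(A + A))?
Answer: -1/3372435 ≈ -2.9652e-7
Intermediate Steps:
E = -19 (E = -11 - 8 = -19)
w(k) = 0
m(A) = -4 (m(A) = -4 + 0 = -4)
T = -68130 (T = -68265 + 135 = -68130)
M(C) = -12/C (M(C) = 3*(-4/C) = -12/C)
M(-594)/T = -12/(-594)/(-68130) = -12*(-1/594)*(-1/68130) = (2/99)*(-1/68130) = -1/3372435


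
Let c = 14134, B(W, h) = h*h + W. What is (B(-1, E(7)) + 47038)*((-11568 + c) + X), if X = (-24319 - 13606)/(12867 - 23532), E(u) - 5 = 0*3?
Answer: 257940374506/2133 ≈ 1.2093e+8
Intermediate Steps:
E(u) = 5 (E(u) = 5 + 0*3 = 5 + 0 = 5)
B(W, h) = W + h² (B(W, h) = h² + W = W + h²)
X = 7585/2133 (X = -37925/(-10665) = -37925*(-1/10665) = 7585/2133 ≈ 3.5560)
(B(-1, E(7)) + 47038)*((-11568 + c) + X) = ((-1 + 5²) + 47038)*((-11568 + 14134) + 7585/2133) = ((-1 + 25) + 47038)*(2566 + 7585/2133) = (24 + 47038)*(5480863/2133) = 47062*(5480863/2133) = 257940374506/2133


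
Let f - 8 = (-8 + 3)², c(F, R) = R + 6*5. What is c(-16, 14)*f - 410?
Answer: 1042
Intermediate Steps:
c(F, R) = 30 + R (c(F, R) = R + 30 = 30 + R)
f = 33 (f = 8 + (-8 + 3)² = 8 + (-5)² = 8 + 25 = 33)
c(-16, 14)*f - 410 = (30 + 14)*33 - 410 = 44*33 - 410 = 1452 - 410 = 1042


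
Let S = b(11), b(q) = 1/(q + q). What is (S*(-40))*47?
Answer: -940/11 ≈ -85.455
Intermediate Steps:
b(q) = 1/(2*q)
S = 1/22 (S = (½)/11 = (½)*(1/11) = 1/22 ≈ 0.045455)
(S*(-40))*47 = ((1/22)*(-40))*47 = -20/11*47 = -940/11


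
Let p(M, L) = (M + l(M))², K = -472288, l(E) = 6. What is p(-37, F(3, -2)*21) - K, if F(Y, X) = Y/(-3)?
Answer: 473249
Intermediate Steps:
F(Y, X) = -Y/3 (F(Y, X) = Y*(-⅓) = -Y/3)
p(M, L) = (6 + M)² (p(M, L) = (M + 6)² = (6 + M)²)
p(-37, F(3, -2)*21) - K = (6 - 37)² - 1*(-472288) = (-31)² + 472288 = 961 + 472288 = 473249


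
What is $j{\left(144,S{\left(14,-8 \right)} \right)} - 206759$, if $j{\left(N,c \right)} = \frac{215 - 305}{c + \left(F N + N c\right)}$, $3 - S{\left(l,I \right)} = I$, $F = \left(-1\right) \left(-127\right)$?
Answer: $- \frac{4110989287}{19883} \approx -2.0676 \cdot 10^{5}$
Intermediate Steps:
$F = 127$
$S{\left(l,I \right)} = 3 - I$
$j{\left(N,c \right)} = - \frac{90}{c + 127 N + N c}$ ($j{\left(N,c \right)} = \frac{215 - 305}{c + \left(127 N + N c\right)} = - \frac{90}{c + 127 N + N c}$)
$j{\left(144,S{\left(14,-8 \right)} \right)} - 206759 = - \frac{90}{\left(3 - -8\right) + 127 \cdot 144 + 144 \left(3 - -8\right)} - 206759 = - \frac{90}{\left(3 + 8\right) + 18288 + 144 \left(3 + 8\right)} - 206759 = - \frac{90}{11 + 18288 + 144 \cdot 11} - 206759 = - \frac{90}{11 + 18288 + 1584} - 206759 = - \frac{90}{19883} - 206759 = - \frac{4110989287}{19883}$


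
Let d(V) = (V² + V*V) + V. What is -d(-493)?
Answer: -485605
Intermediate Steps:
d(V) = V + 2*V² (d(V) = (V² + V²) + V = 2*V² + V = V + 2*V²)
-d(-493) = -(-493)*(1 + 2*(-493)) = -(-493)*(1 - 986) = -(-493)*(-985) = -1*485605 = -485605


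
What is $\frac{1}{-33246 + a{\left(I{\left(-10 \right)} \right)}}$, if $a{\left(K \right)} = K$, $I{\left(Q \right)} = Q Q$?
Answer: $- \frac{1}{33146} \approx -3.017 \cdot 10^{-5}$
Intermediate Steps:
$I{\left(Q \right)} = Q^{2}$
$\frac{1}{-33246 + a{\left(I{\left(-10 \right)} \right)}} = \frac{1}{-33246 + \left(-10\right)^{2}} = \frac{1}{-33246 + 100} = \frac{1}{-33146} = - \frac{1}{33146}$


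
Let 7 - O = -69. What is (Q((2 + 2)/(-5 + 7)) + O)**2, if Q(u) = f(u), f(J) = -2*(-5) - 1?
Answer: 7225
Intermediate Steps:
O = 76 (O = 7 - 1*(-69) = 7 + 69 = 76)
f(J) = 9 (f(J) = 10 - 1 = 9)
Q(u) = 9
(Q((2 + 2)/(-5 + 7)) + O)**2 = (9 + 76)**2 = 85**2 = 7225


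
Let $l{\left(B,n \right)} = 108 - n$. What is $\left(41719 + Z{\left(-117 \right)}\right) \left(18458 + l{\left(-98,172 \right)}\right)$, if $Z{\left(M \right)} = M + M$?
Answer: $763075090$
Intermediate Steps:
$Z{\left(M \right)} = 2 M$
$\left(41719 + Z{\left(-117 \right)}\right) \left(18458 + l{\left(-98,172 \right)}\right) = \left(41719 + 2 \left(-117\right)\right) \left(18458 + \left(108 - 172\right)\right) = \left(41719 - 234\right) \left(18458 + \left(108 - 172\right)\right) = 41485 \left(18458 - 64\right) = 41485 \cdot 18394 = 763075090$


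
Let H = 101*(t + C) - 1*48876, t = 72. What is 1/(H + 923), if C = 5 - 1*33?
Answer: -1/43509 ≈ -2.2984e-5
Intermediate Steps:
C = -28 (C = 5 - 33 = -28)
H = -44432 (H = 101*(72 - 28) - 1*48876 = 101*44 - 48876 = 4444 - 48876 = -44432)
1/(H + 923) = 1/(-44432 + 923) = 1/(-43509) = -1/43509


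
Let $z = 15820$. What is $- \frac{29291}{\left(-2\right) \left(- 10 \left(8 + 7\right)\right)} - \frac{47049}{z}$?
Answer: $- \frac{5968729}{59325} \approx -100.61$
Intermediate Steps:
$- \frac{29291}{\left(-2\right) \left(- 10 \left(8 + 7\right)\right)} - \frac{47049}{z} = - \frac{29291}{\left(-2\right) \left(- 10 \left(8 + 7\right)\right)} - \frac{47049}{15820} = - \frac{29291}{\left(-2\right) \left(\left(-10\right) 15\right)} - \frac{47049}{15820} = - \frac{29291}{\left(-2\right) \left(-150\right)} - \frac{47049}{15820} = - \frac{29291}{300} - \frac{47049}{15820} = - \frac{5968729}{59325}$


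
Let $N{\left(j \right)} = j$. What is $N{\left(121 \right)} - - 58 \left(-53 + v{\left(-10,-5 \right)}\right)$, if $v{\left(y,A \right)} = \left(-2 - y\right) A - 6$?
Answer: $-5621$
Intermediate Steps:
$v{\left(y,A \right)} = -6 + A \left(-2 - y\right)$ ($v{\left(y,A \right)} = A \left(-2 - y\right) - 6 = -6 + A \left(-2 - y\right)$)
$N{\left(121 \right)} - - 58 \left(-53 + v{\left(-10,-5 \right)}\right) = 121 - - 58 \left(-53 - \left(-4 + 50\right)\right) = 121 - - 58 \left(-53 - 46\right) = 121 - \left(-58\right) \left(-99\right) = 121 - 5742 = -5621$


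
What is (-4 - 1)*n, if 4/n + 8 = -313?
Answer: 20/321 ≈ 0.062305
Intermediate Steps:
n = -4/321 (n = 4/(-8 - 313) = 4/(-321) = 4*(-1/321) = -4/321 ≈ -0.012461)
(-4 - 1)*n = (-4 - 1)*(-4/321) = -5*(-4/321) = 20/321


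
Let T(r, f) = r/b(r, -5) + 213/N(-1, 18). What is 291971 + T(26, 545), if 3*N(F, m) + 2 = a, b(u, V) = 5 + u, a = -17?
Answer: 171951604/589 ≈ 2.9194e+5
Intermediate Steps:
N(F, m) = -19/3 (N(F, m) = -⅔ + (⅓)*(-17) = -⅔ - 17/3 = -19/3)
T(r, f) = -639/19 + r/(5 + r) (T(r, f) = r/(5 + r) + 213/(-19/3) = r/(5 + r) + 213*(-3/19) = r/(5 + r) - 639/19 = -639/19 + r/(5 + r))
291971 + T(26, 545) = 291971 + 5*(-639 - 124*26)/(19*(5 + 26)) = 291971 + (5/19)*(-639 - 3224)/31 = 291971 + (5/19)*(1/31)*(-3863) = 291971 - 19315/589 = 171951604/589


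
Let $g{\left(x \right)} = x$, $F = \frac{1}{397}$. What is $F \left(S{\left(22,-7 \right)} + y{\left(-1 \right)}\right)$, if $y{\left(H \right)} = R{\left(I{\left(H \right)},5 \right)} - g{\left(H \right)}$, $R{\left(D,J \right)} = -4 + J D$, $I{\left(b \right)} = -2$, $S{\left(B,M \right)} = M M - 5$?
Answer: $\frac{31}{397} \approx 0.078086$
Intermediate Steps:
$S{\left(B,M \right)} = -5 + M^{2}$ ($S{\left(B,M \right)} = M^{2} - 5 = -5 + M^{2}$)
$F = \frac{1}{397} \approx 0.0025189$
$R{\left(D,J \right)} = -4 + D J$
$y{\left(H \right)} = -14 - H$ ($y{\left(H \right)} = \left(-4 - 10\right) - H = -14 - H$)
$F \left(S{\left(22,-7 \right)} + y{\left(-1 \right)}\right) = \frac{\left(-5 + \left(-7\right)^{2}\right) - 13}{397} = \frac{\left(-5 + 49\right) + \left(-14 + 1\right)}{397} = \frac{44 - 13}{397} = \frac{1}{397} \cdot 31 = \frac{31}{397}$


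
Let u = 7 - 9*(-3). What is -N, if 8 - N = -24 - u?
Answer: -66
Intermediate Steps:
u = 34 (u = 7 + 27 = 34)
N = 66 (N = 8 - (-24 - 1*34) = 8 - (-24 - 34) = 8 - 1*(-58) = 8 + 58 = 66)
-N = -1*66 = -66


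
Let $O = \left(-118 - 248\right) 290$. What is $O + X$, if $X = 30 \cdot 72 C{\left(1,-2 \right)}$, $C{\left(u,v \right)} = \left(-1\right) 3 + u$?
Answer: $-110460$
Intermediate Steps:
$C{\left(u,v \right)} = -3 + u$
$O = -106140$ ($O = \left(-366\right) 290 = -106140$)
$X = -4320$ ($X = 30 \cdot 72 \left(-3 + 1\right) = 2160 \left(-2\right) = -4320$)
$O + X = -106140 - 4320 = -110460$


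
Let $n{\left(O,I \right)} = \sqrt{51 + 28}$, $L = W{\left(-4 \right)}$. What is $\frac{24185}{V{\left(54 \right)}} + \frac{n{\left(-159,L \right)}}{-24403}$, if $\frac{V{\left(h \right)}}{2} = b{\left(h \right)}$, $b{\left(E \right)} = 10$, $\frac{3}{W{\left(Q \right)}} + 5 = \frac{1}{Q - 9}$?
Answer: $\frac{4837}{4} - \frac{\sqrt{79}}{24403} \approx 1209.3$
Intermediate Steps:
$W{\left(Q \right)} = \frac{3}{-5 + \frac{1}{-9 + Q}}$ ($W{\left(Q \right)} = \frac{3}{-5 + \frac{1}{Q - 9}} = \frac{3}{-5 + \frac{1}{-9 + Q}}$)
$L = - \frac{13}{22}$ ($L = \frac{3 \left(9 - -4\right)}{-46 + 5 \left(-4\right)} = \frac{3 \left(9 + 4\right)}{-46 - 20} = 3 \frac{1}{-66} \cdot 13 = 3 \left(- \frac{1}{66}\right) 13 = - \frac{13}{22} \approx -0.59091$)
$n{\left(O,I \right)} = \sqrt{79}$
$V{\left(h \right)} = 20$ ($V{\left(h \right)} = 2 \cdot 10 = 20$)
$\frac{24185}{V{\left(54 \right)}} + \frac{n{\left(-159,L \right)}}{-24403} = \frac{24185}{20} + \frac{\sqrt{79}}{-24403} = 24185 \cdot \frac{1}{20} + \sqrt{79} \left(- \frac{1}{24403}\right) = \frac{4837}{4} - \frac{\sqrt{79}}{24403}$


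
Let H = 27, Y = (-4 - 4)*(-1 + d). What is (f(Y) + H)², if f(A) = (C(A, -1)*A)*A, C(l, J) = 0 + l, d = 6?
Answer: 4092544729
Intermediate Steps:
Y = -40 (Y = (-4 - 4)*(-1 + 6) = -8*5 = -40)
C(l, J) = l
f(A) = A³ (f(A) = (A*A)*A = A²*A = A³)
(f(Y) + H)² = ((-40)³ + 27)² = (-64000 + 27)² = (-63973)² = 4092544729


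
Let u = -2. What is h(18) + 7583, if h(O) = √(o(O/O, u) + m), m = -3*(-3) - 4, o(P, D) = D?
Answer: 7583 + √3 ≈ 7584.7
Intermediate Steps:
m = 5 (m = 9 - 4 = 5)
h(O) = √3 (h(O) = √(-2 + 5) = √3)
h(18) + 7583 = √3 + 7583 = 7583 + √3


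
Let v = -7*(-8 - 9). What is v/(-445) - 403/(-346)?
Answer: 138161/153970 ≈ 0.89732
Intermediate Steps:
v = 119 (v = -7*(-17) = 119)
v/(-445) - 403/(-346) = 119/(-445) - 403/(-346) = 119*(-1/445) - 403*(-1/346) = -119/445 + 403/346 = 138161/153970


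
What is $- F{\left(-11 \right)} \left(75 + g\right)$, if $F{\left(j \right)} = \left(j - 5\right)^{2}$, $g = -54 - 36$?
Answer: $3840$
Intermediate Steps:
$g = -90$ ($g = -54 - 36 = -90$)
$F{\left(j \right)} = \left(-5 + j\right)^{2}$
$- F{\left(-11 \right)} \left(75 + g\right) = - \left(-5 - 11\right)^{2} \left(75 - 90\right) = - \left(-16\right)^{2} \left(-15\right) = - 256 \left(-15\right) = \left(-1\right) \left(-3840\right) = 3840$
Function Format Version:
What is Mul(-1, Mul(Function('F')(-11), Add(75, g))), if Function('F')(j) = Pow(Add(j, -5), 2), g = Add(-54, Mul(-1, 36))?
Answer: 3840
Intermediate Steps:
g = -90 (g = Add(-54, -36) = -90)
Function('F')(j) = Pow(Add(-5, j), 2)
Mul(-1, Mul(Function('F')(-11), Add(75, g))) = Mul(-1, Mul(Pow(Add(-5, -11), 2), Add(75, -90))) = Mul(-1, Mul(Pow(-16, 2), -15)) = Mul(-1, Mul(256, -15)) = Mul(-1, -3840) = 3840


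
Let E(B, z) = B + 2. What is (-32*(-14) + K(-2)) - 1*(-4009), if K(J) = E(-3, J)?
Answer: 4456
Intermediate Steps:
E(B, z) = 2 + B
K(J) = -1 (K(J) = 2 - 3 = -1)
(-32*(-14) + K(-2)) - 1*(-4009) = (-32*(-14) - 1) - 1*(-4009) = (448 - 1) + 4009 = 447 + 4009 = 4456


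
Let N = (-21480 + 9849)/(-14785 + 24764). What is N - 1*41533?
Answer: -414469438/9979 ≈ -41534.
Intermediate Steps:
N = -11631/9979 ≈ -1.1655
N - 1*41533 = -11631/9979 - 1*41533 = -11631/9979 - 41533 = -414469438/9979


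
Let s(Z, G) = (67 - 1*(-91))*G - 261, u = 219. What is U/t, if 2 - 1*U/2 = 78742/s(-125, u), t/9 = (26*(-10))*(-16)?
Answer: -503/32143176 ≈ -1.5649e-5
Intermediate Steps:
t = 37440 (t = 9*((26*(-10))*(-16)) = 9*(-260*(-16)) = 9*4160 = 37440)
s(Z, G) = -261 + 158*G (s(Z, G) = (67 + 91)*G - 261 = 158*G - 261 = -261 + 158*G)
U = -20120/34341 (U = 4 - 157484/(-261 + 158*219) = 4 - 157484/(-261 + 34602) = 4 - 157484/34341 = -20120/34341 ≈ -0.58589)
U/t = -20120/34341/37440 = -20120/34341*1/37440 = -503/32143176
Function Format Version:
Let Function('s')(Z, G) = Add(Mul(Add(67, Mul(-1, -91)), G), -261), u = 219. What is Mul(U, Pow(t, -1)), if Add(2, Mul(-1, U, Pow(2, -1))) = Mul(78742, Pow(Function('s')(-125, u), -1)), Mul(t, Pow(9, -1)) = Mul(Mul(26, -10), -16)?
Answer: Rational(-503, 32143176) ≈ -1.5649e-5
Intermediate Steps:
t = 37440 (t = Mul(9, Mul(Mul(26, -10), -16)) = Mul(9, Mul(-260, -16)) = Mul(9, 4160) = 37440)
Function('s')(Z, G) = Add(-261, Mul(158, G)) (Function('s')(Z, G) = Add(Mul(Add(67, 91), G), -261) = Add(Mul(158, G), -261) = Add(-261, Mul(158, G)))
U = Rational(-20120, 34341) (U = Add(4, Mul(-2, Mul(78742, Pow(Add(-261, Mul(158, 219)), -1)))) = Add(4, Mul(-2, Mul(78742, Pow(Add(-261, 34602), -1)))) = Add(4, Mul(-2, Mul(78742, Pow(34341, -1)))) = Add(4, Mul(-2, Mul(78742, Rational(1, 34341)))) = Add(4, Mul(-2, Rational(78742, 34341))) = Add(4, Rational(-157484, 34341)) = Rational(-20120, 34341) ≈ -0.58589)
Mul(U, Pow(t, -1)) = Mul(Rational(-20120, 34341), Pow(37440, -1)) = Mul(Rational(-20120, 34341), Rational(1, 37440)) = Rational(-503, 32143176)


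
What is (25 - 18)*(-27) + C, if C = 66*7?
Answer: 273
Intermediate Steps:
C = 462
(25 - 18)*(-27) + C = (25 - 18)*(-27) + 462 = 7*(-27) + 462 = -189 + 462 = 273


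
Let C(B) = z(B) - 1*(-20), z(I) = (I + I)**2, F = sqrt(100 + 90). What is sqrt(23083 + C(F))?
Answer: 7*sqrt(487) ≈ 154.48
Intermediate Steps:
F = sqrt(190) ≈ 13.784
z(I) = 4*I**2 (z(I) = (2*I)**2 = 4*I**2)
C(B) = 20 + 4*B**2 (C(B) = 4*B**2 - 1*(-20) = 4*B**2 + 20 = 20 + 4*B**2)
sqrt(23083 + C(F)) = sqrt(23083 + (20 + 4*(sqrt(190))**2)) = sqrt(23083 + (20 + 4*190)) = sqrt(23083 + (20 + 760)) = sqrt(23083 + 780) = sqrt(23863) = 7*sqrt(487)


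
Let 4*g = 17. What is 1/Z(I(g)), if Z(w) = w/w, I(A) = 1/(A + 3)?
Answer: 1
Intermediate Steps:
g = 17/4 (g = (¼)*17 = 17/4 ≈ 4.2500)
I(A) = 1/(3 + A)
Z(w) = 1
1/Z(I(g)) = 1/1 = 1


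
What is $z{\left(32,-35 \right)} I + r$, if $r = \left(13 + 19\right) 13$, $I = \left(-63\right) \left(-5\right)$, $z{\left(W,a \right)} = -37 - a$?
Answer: $-214$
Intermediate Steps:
$I = 315$
$r = 416$ ($r = 32 \cdot 13 = 416$)
$z{\left(32,-35 \right)} I + r = \left(-37 - -35\right) 315 + 416 = \left(-37 + 35\right) 315 + 416 = \left(-2\right) 315 + 416 = -630 + 416 = -214$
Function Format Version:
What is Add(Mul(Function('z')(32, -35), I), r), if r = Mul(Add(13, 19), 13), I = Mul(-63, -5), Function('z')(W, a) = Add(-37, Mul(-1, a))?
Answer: -214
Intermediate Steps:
I = 315
r = 416 (r = Mul(32, 13) = 416)
Add(Mul(Function('z')(32, -35), I), r) = Add(Mul(Add(-37, Mul(-1, -35)), 315), 416) = Add(Mul(Add(-37, 35), 315), 416) = Add(Mul(-2, 315), 416) = Add(-630, 416) = -214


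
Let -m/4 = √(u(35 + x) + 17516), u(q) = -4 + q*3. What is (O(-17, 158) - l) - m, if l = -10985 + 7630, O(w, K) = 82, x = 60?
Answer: 3437 + 148*√13 ≈ 3970.6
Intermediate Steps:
l = -3355
u(q) = -4 + 3*q
m = -148*√13 (m = -4*√((-4 + 3*(35 + 60)) + 17516) = -4*√((-4 + 3*95) + 17516) = -4*√((-4 + 285) + 17516) = -4*√(281 + 17516) = -148*√13 ≈ -533.62)
(O(-17, 158) - l) - m = (82 - 1*(-3355)) - (-148)*√13 = (82 + 3355) + 148*√13 = 3437 + 148*√13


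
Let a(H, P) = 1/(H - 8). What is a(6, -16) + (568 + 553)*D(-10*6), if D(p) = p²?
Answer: 8071199/2 ≈ 4.0356e+6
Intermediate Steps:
a(H, P) = 1/(-8 + H)
a(6, -16) + (568 + 553)*D(-10*6) = 1/(-8 + 6) + (568 + 553)*(-10*6)² = 1/(-2) + 1121*(-60)² = -½ + 1121*3600 = -½ + 4035600 = 8071199/2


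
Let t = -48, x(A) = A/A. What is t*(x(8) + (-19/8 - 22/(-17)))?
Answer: 66/17 ≈ 3.8824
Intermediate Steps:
x(A) = 1
t*(x(8) + (-19/8 - 22/(-17))) = -48*(1 + (-19/8 - 22/(-17))) = -48*(1 + (-19*1/8 - 22*(-1/17))) = -48*(1 + (-19/8 + 22/17)) = -48*(1 - 147/136) = -48*(-11/136) = 66/17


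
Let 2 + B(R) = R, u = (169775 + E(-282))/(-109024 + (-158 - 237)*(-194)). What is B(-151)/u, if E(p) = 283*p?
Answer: 4956282/89969 ≈ 55.089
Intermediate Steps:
u = -89969/32394 (u = (169775 + 283*(-282))/(-109024 + (-158 - 237)*(-194)) = (169775 - 79806)/(-109024 - 395*(-194)) = 89969/(-109024 + 76630) = 89969/(-32394) = 89969*(-1/32394) = -89969/32394 ≈ -2.7773)
B(R) = -2 + R
B(-151)/u = (-2 - 151)/(-89969/32394) = -153*(-32394/89969) = 4956282/89969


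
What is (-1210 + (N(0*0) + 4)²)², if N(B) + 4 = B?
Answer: 1464100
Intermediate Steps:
N(B) = -4 + B
(-1210 + (N(0*0) + 4)²)² = (-1210 + ((-4 + 0*0) + 4)²)² = (-1210 + ((-4 + 0) + 4)²)² = (-1210 + (-4 + 4)²)² = (-1210 + 0²)² = (-1210 + 0)² = (-1210)² = 1464100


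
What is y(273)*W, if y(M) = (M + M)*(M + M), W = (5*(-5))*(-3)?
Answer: 22358700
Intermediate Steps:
W = 75 (W = -25*(-3) = 75)
y(M) = 4*M² (y(M) = (2*M)*(2*M) = 4*M²)
y(273)*W = (4*273²)*75 = (4*74529)*75 = 298116*75 = 22358700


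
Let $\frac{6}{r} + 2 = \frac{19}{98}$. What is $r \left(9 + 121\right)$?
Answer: $- \frac{25480}{59} \approx -431.86$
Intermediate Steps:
$r = - \frac{196}{59}$ ($r = \frac{6}{-2 + \frac{19}{98}} = \frac{6}{- \frac{177}{98}} = 6 \left(- \frac{98}{177}\right) = - \frac{196}{59} \approx -3.322$)
$r \left(9 + 121\right) = - \frac{196 \left(9 + 121\right)}{59} = \left(- \frac{196}{59}\right) 130 = - \frac{25480}{59}$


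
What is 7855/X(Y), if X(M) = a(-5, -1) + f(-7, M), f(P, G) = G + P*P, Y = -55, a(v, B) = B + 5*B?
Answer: -7855/12 ≈ -654.58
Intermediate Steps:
a(v, B) = 6*B
f(P, G) = G + P²
X(M) = 43 + M (X(M) = 6*(-1) + (M + (-7)²) = -6 + (M + 49) = -6 + (49 + M) = 43 + M)
7855/X(Y) = 7855/(43 - 55) = 7855/(-12) = 7855*(-1/12) = -7855/12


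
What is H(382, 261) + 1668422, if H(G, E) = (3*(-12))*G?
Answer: 1654670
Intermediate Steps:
H(G, E) = -36*G
H(382, 261) + 1668422 = -36*382 + 1668422 = -13752 + 1668422 = 1654670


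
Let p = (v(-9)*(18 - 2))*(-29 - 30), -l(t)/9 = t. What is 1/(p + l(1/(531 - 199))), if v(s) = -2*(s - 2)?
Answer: -332/6894985 ≈ -4.8151e-5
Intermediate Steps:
l(t) = -9*t
v(s) = 4 - 2*s (v(s) = -2*(-2 + s) = 4 - 2*s)
p = -20768 (p = ((4 - 2*(-9))*(18 - 2))*(-29 - 30) = ((4 + 18)*16)*(-59) = (22*16)*(-59) = 352*(-59) = -20768)
1/(p + l(1/(531 - 199))) = 1/(-20768 - 9/(531 - 199)) = 1/(-20768 - 9/332) = 1/(-6894985/332) = -332/6894985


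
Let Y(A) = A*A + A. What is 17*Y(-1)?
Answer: 0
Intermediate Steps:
Y(A) = A + A² (Y(A) = A² + A = A + A²)
17*Y(-1) = 17*(-(1 - 1)) = 17*(-1*0) = 17*0 = 0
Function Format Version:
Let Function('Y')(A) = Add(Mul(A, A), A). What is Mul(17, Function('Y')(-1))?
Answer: 0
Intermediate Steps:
Function('Y')(A) = Add(A, Pow(A, 2)) (Function('Y')(A) = Add(Pow(A, 2), A) = Add(A, Pow(A, 2)))
Mul(17, Function('Y')(-1)) = Mul(17, Mul(-1, Add(1, -1))) = Mul(17, Mul(-1, 0)) = Mul(17, 0) = 0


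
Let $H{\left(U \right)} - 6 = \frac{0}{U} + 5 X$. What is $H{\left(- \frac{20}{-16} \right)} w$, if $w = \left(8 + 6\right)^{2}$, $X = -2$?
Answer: $-784$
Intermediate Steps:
$w = 196$ ($w = 14^{2} = 196$)
$H{\left(U \right)} = -4$ ($H{\left(U \right)} = 6 + \left(\frac{0}{U} + 5 \left(-2\right)\right) = 6 + \left(0 - 10\right) = 6 - 10 = -4$)
$H{\left(- \frac{20}{-16} \right)} w = \left(-4\right) 196 = -784$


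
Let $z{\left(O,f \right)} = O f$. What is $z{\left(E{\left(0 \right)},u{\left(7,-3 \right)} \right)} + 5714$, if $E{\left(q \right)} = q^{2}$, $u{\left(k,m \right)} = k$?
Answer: $5714$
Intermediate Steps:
$z{\left(E{\left(0 \right)},u{\left(7,-3 \right)} \right)} + 5714 = 0^{2} \cdot 7 + 5714 = 0 \cdot 7 + 5714 = 0 + 5714 = 5714$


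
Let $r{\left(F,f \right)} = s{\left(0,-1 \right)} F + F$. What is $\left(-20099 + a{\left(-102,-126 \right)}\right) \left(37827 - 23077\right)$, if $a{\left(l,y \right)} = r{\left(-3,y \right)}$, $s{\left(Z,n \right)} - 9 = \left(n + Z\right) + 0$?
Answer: $-296858500$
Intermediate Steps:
$s{\left(Z,n \right)} = 9 + Z + n$ ($s{\left(Z,n \right)} = 9 + \left(\left(n + Z\right) + 0\right) = 9 + \left(\left(Z + n\right) + 0\right) = 9 + \left(Z + n\right) = 9 + Z + n$)
$r{\left(F,f \right)} = 9 F$ ($r{\left(F,f \right)} = \left(9 + 0 - 1\right) F + F = 8 F + F = 9 F$)
$a{\left(l,y \right)} = -27$ ($a{\left(l,y \right)} = 9 \left(-3\right) = -27$)
$\left(-20099 + a{\left(-102,-126 \right)}\right) \left(37827 - 23077\right) = \left(-20099 - 27\right) \left(37827 - 23077\right) = \left(-20126\right) 14750 = -296858500$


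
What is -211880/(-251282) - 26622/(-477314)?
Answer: 26955729931/29985104137 ≈ 0.89897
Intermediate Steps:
-211880/(-251282) - 26622/(-477314) = -211880*(-1/251282) - 26622*(-1/477314) = 105940/125641 + 13311/238657 = 26955729931/29985104137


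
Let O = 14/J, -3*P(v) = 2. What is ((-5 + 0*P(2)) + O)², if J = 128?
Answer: 97969/4096 ≈ 23.918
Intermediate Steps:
P(v) = -⅔ (P(v) = -⅓*2 = -⅔)
O = 7/64 (O = 14/128 = 14*(1/128) = 7/64 ≈ 0.10938)
((-5 + 0*P(2)) + O)² = ((-5 + 0*(-⅔)) + 7/64)² = ((-5 + 0) + 7/64)² = (-5 + 7/64)² = (-313/64)² = 97969/4096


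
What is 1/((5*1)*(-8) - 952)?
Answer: -1/992 ≈ -0.0010081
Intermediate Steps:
1/((5*1)*(-8) - 952) = 1/(5*(-8) - 952) = 1/(-40 - 952) = 1/(-992) = -1/992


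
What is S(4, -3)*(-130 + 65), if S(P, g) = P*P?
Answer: -1040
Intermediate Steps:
S(P, g) = P²
S(4, -3)*(-130 + 65) = 4²*(-130 + 65) = 16*(-65) = -1040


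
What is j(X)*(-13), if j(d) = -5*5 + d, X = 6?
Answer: 247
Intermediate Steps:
j(d) = -25 + d
j(X)*(-13) = (-25 + 6)*(-13) = -19*(-13) = 247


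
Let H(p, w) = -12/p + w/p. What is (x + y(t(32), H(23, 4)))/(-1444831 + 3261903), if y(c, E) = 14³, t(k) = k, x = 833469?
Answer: 836213/1817072 ≈ 0.46020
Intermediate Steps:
y(c, E) = 2744
(x + y(t(32), H(23, 4)))/(-1444831 + 3261903) = (833469 + 2744)/(-1444831 + 3261903) = 836213/1817072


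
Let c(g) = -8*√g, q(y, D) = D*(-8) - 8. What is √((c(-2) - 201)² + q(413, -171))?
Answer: √(41633 + 3216*I*√2) ≈ 204.34 + 11.129*I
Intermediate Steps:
q(y, D) = -8 - 8*D (q(y, D) = -8*D - 8 = -8 - 8*D)
√((c(-2) - 201)² + q(413, -171)) = √((-8*I*√2 - 201)² + (-8 - 8*(-171))) = √((-8*I*√2 - 201)² + (-8 + 1368)) = √((-8*I*√2 - 201)² + 1360) = √((-201 - 8*I*√2)² + 1360) = √(1360 + (-201 - 8*I*√2)²)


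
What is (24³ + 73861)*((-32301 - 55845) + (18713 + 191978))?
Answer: 10745358325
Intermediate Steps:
(24³ + 73861)*((-32301 - 55845) + (18713 + 191978)) = (13824 + 73861)*(-88146 + 210691) = 87685*122545 = 10745358325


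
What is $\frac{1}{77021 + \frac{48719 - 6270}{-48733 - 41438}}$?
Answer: $\frac{90171}{6945018142} \approx 1.2984 \cdot 10^{-5}$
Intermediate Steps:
$\frac{1}{77021 + \frac{48719 - 6270}{-48733 - 41438}} = \frac{1}{77021 + \frac{42449}{-90171}} = \frac{1}{77021 + 42449 \left(- \frac{1}{90171}\right)} = \frac{1}{77021 - \frac{42449}{90171}} = \frac{1}{\frac{6945018142}{90171}} = \frac{90171}{6945018142}$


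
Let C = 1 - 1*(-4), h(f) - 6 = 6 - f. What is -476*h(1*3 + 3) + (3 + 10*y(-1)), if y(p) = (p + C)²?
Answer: -2693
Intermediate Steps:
h(f) = 12 - f (h(f) = 6 + (6 - f) = 12 - f)
C = 5 (C = 1 + 4 = 5)
y(p) = (5 + p)² (y(p) = (p + 5)² = (5 + p)²)
-476*h(1*3 + 3) + (3 + 10*y(-1)) = -476*(12 - (1*3 + 3)) + (3 + 10*(5 - 1)²) = -476*(12 - (3 + 3)) + (3 + 10*4²) = -476*(12 - 1*6) + (3 + 10*16) = -476*(12 - 6) + (3 + 160) = -476*6 + 163 = -2856 + 163 = -2693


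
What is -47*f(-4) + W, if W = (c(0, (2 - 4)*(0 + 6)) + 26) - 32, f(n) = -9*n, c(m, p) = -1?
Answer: -1699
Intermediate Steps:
W = -7 (W = (-1 + 26) - 32 = 25 - 32 = -7)
-47*f(-4) + W = -(-423)*(-4) - 7 = -47*36 - 7 = -1692 - 7 = -1699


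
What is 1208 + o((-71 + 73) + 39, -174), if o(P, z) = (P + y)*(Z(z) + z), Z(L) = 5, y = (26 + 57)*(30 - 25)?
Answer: -75856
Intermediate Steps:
y = 415 (y = 83*5 = 415)
o(P, z) = (5 + z)*(415 + P) (o(P, z) = (P + 415)*(5 + z) = (415 + P)*(5 + z) = (5 + z)*(415 + P))
1208 + o((-71 + 73) + 39, -174) = 1208 + (2075 + 5*((-71 + 73) + 39) + 415*(-174) + ((-71 + 73) + 39)*(-174)) = 1208 + (2075 + 5*(2 + 39) - 72210 + (2 + 39)*(-174)) = 1208 + (2075 + 5*41 - 72210 + 41*(-174)) = 1208 + (2075 + 205 - 72210 - 7134) = 1208 - 77064 = -75856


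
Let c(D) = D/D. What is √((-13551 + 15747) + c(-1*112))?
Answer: 13*√13 ≈ 46.872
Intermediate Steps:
c(D) = 1
√((-13551 + 15747) + c(-1*112)) = √((-13551 + 15747) + 1) = √(2196 + 1) = √2197 = 13*√13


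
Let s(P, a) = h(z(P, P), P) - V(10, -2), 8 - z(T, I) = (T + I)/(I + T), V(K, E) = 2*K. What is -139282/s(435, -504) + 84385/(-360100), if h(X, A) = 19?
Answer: 10031072763/72020 ≈ 1.3928e+5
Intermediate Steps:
z(T, I) = 7 (z(T, I) = 8 - (T + I)/(I + T) = 8 - (I + T)/(I + T) = 8 - 1*1 = 8 - 1 = 7)
s(P, a) = -1 (s(P, a) = 19 - 2*10 = 19 - 1*20 = 19 - 20 = -1)
-139282/s(435, -504) + 84385/(-360100) = -139282/(-1) + 84385/(-360100) = -139282*(-1) + 84385*(-1/360100) = 139282 - 16877/72020 = 10031072763/72020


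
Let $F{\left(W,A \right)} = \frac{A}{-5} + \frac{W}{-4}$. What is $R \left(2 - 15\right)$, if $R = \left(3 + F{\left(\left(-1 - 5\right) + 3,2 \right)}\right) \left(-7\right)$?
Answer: $\frac{6097}{20} \approx 304.85$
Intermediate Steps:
$F{\left(W,A \right)} = - \frac{W}{4} - \frac{A}{5}$ ($F{\left(W,A \right)} = A \left(- \frac{1}{5}\right) + W \left(- \frac{1}{4}\right) = - \frac{A}{5} - \frac{W}{4} = - \frac{W}{4} - \frac{A}{5}$)
$R = - \frac{469}{20}$ ($R = \left(3 - \left(\frac{2}{5} + \frac{\left(-1 - 5\right) + 3}{4}\right)\right) \left(-7\right) = \left(3 - \left(\frac{2}{5} + \frac{-6 + 3}{4}\right)\right) \left(-7\right) = \left(3 - - \frac{7}{20}\right) \left(-7\right) = \left(3 + \left(\frac{3}{4} - \frac{2}{5}\right)\right) \left(-7\right) = \left(3 + \frac{7}{20}\right) \left(-7\right) = \frac{67}{20} \left(-7\right) = - \frac{469}{20} \approx -23.45$)
$R \left(2 - 15\right) = - \frac{469 \left(2 - 15\right)}{20} = \left(- \frac{469}{20}\right) \left(-13\right) = \frac{6097}{20}$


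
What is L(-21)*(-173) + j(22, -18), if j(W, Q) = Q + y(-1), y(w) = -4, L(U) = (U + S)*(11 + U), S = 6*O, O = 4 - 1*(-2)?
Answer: 25928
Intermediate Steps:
O = 6 (O = 4 + 2 = 6)
S = 36 (S = 6*6 = 36)
L(U) = (11 + U)*(36 + U) (L(U) = (U + 36)*(11 + U) = (36 + U)*(11 + U) = (11 + U)*(36 + U))
j(W, Q) = -4 + Q (j(W, Q) = Q - 4 = -4 + Q)
L(-21)*(-173) + j(22, -18) = (396 + (-21)² + 47*(-21))*(-173) + (-4 - 18) = (396 + 441 - 987)*(-173) - 22 = -150*(-173) - 22 = 25950 - 22 = 25928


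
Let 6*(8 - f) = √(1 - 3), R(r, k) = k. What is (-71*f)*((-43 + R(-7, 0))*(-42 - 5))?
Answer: -1147928 + 143491*I*√2/6 ≈ -1.1479e+6 + 33821.0*I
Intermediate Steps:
f = 8 - I*√2/6 (f = 8 - √(1 - 3)/6 = 8 - I*√2/6 ≈ 8.0 - 0.2357*I)
(-71*f)*((-43 + R(-7, 0))*(-42 - 5)) = (-71*(8 - I*√2/6))*((-43 + 0)*(-42 - 5)) = (-568 + 71*I*√2/6)*(-43*(-47)) = (-568 + 71*I*√2/6)*2021 = -1147928 + 143491*I*√2/6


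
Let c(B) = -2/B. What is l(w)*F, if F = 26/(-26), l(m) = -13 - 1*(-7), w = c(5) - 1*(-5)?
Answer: 6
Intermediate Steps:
w = 23/5 (w = -2/5 - 1*(-5) = -2*1/5 + 5 = -2/5 + 5 = 23/5 ≈ 4.6000)
l(m) = -6 (l(m) = -13 + 7 = -6)
F = -1 (F = 26*(-1/26) = -1)
l(w)*F = -6*(-1) = 6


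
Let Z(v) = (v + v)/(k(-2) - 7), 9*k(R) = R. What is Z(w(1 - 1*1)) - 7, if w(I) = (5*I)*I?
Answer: -7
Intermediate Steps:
k(R) = R/9
w(I) = 5*I²
Z(v) = -18*v/65 (Z(v) = (v + v)/((⅑)*(-2) - 7) = (2*v)/(-2/9 - 7) = (2*v)/(-65/9) = (2*v)*(-9/65) = -18*v/65)
Z(w(1 - 1*1)) - 7 = -18*(1 - 1*1)²/13 - 7 = -18*(1 - 1)²/13 - 7 = -18*0²/13 - 7 = -18*0/13 - 7 = -18/65*0 - 7 = 0 - 7 = -7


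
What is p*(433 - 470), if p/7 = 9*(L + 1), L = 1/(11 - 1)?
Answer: -25641/10 ≈ -2564.1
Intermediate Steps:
L = 1/10 ≈ 0.10000
p = 693/10 (p = 7*(9*(1/10 + 1)) = 7*(9*(11/10)) = 7*(99/10) = 693/10 ≈ 69.300)
p*(433 - 470) = 693*(433 - 470)/10 = (693/10)*(-37) = -25641/10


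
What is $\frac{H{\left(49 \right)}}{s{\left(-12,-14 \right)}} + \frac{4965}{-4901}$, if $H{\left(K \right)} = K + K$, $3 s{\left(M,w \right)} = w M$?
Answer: $\frac{14447}{19604} \approx 0.73694$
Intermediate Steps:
$s{\left(M,w \right)} = \frac{M w}{3}$ ($s{\left(M,w \right)} = \frac{w M}{3} = \frac{M w}{3}$)
$H{\left(K \right)} = 2 K$
$\frac{H{\left(49 \right)}}{s{\left(-12,-14 \right)}} + \frac{4965}{-4901} = \frac{2 \cdot 49}{\frac{1}{3} \left(-12\right) \left(-14\right)} + \frac{4965}{-4901} = \frac{98}{56} + 4965 \left(- \frac{1}{4901}\right) = 98 \cdot \frac{1}{56} - \frac{4965}{4901} = \frac{7}{4} - \frac{4965}{4901} = \frac{14447}{19604}$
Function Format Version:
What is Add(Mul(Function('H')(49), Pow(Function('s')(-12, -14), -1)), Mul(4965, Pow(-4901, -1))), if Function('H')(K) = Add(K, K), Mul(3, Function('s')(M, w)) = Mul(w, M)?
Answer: Rational(14447, 19604) ≈ 0.73694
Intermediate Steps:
Function('s')(M, w) = Mul(Rational(1, 3), M, w) (Function('s')(M, w) = Mul(Rational(1, 3), Mul(w, M)) = Mul(Rational(1, 3), Mul(M, w)) = Mul(Rational(1, 3), M, w))
Function('H')(K) = Mul(2, K)
Add(Mul(Function('H')(49), Pow(Function('s')(-12, -14), -1)), Mul(4965, Pow(-4901, -1))) = Add(Mul(Mul(2, 49), Pow(Mul(Rational(1, 3), -12, -14), -1)), Mul(4965, Pow(-4901, -1))) = Add(Mul(98, Pow(56, -1)), Mul(4965, Rational(-1, 4901))) = Add(Mul(98, Rational(1, 56)), Rational(-4965, 4901)) = Add(Rational(7, 4), Rational(-4965, 4901)) = Rational(14447, 19604)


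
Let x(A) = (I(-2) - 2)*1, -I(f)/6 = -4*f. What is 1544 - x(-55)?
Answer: 1594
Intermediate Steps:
I(f) = 24*f (I(f) = -(-24)*f = 24*f)
x(A) = -50 (x(A) = (24*(-2) - 2)*1 = (-48 - 2)*1 = -50*1 = -50)
1544 - x(-55) = 1544 - 1*(-50) = 1544 + 50 = 1594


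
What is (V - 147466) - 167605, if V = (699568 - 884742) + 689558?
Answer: 189313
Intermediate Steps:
V = 504384 (V = -185174 + 689558 = 504384)
(V - 147466) - 167605 = (504384 - 147466) - 167605 = 356918 - 167605 = 189313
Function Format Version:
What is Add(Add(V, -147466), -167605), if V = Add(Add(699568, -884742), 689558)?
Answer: 189313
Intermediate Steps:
V = 504384 (V = Add(-185174, 689558) = 504384)
Add(Add(V, -147466), -167605) = Add(Add(504384, -147466), -167605) = Add(356918, -167605) = 189313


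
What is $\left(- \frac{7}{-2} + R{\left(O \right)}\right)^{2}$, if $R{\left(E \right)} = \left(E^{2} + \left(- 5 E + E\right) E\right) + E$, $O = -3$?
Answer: $\frac{2809}{4} \approx 702.25$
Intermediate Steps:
$R{\left(E \right)} = E - 3 E^{2}$ ($R{\left(E \right)} = \left(E^{2} + - 4 E E\right) + E = \left(E^{2} - 4 E^{2}\right) + E = - 3 E^{2} + E = E - 3 E^{2}$)
$\left(- \frac{7}{-2} + R{\left(O \right)}\right)^{2} = \left(- \frac{7}{-2} - 3 \left(1 - -9\right)\right)^{2} = \left(\left(-7\right) \left(- \frac{1}{2}\right) - 3 \left(1 + 9\right)\right)^{2} = \left(\frac{7}{2} - 30\right)^{2} = \left(- \frac{53}{2}\right)^{2} = \frac{2809}{4}$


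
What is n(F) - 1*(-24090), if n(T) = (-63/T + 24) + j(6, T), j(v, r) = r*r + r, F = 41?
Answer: 1059213/41 ≈ 25834.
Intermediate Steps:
j(v, r) = r + r**2 (j(v, r) = r**2 + r = r + r**2)
n(T) = 24 - 63/T + T*(1 + T) (n(T) = (-63/T + 24) + T*(1 + T) = (24 - 63/T) + T*(1 + T) = 24 - 63/T + T*(1 + T))
n(F) - 1*(-24090) = (24 + 41 + 41**2 - 63/41) - 1*(-24090) = (24 + 41 + 1681 - 63*1/41) + 24090 = (24 + 41 + 1681 - 63/41) + 24090 = 71523/41 + 24090 = 1059213/41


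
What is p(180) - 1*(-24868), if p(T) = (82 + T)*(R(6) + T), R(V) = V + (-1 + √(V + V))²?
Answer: 77006 - 1048*√3 ≈ 75191.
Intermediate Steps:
R(V) = V + (-1 + √2*√V)² (R(V) = V + (-1 + √(2*V))² = V + (-1 + √2*√V)²)
p(T) = (82 + T)*(6 + T + (-1 + 2*√3)²) (p(T) = (82 + T)*((6 + (-1 + √2*√6)²) + T) = (82 + T)*((6 + (-1 + 2*√3)²) + T) = (82 + T)*(6 + T + (-1 + 2*√3)²))
p(180) - 1*(-24868) = (1558 + 180² - 328*√3 + 101*180 - 4*180*√3) - 1*(-24868) = (1558 + 32400 - 328*√3 + 18180 - 720*√3) + 24868 = (52138 - 1048*√3) + 24868 = 77006 - 1048*√3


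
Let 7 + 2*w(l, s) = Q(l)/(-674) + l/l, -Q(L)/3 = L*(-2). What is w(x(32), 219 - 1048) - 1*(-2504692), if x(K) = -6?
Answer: 844080202/337 ≈ 2.5047e+6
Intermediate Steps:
Q(L) = 6*L (Q(L) = -3*L*(-2) = -(-6)*L = 6*L)
w(l, s) = -3 - 3*l/674 (w(l, s) = -7/2 + ((6*l)/(-674) + l/l)/2 = -7/2 + ((6*l)*(-1/674) + 1)/2 = -7/2 + (-3*l/337 + 1)/2 = -7/2 + (1 - 3*l/337)/2 = -7/2 + (½ - 3*l/674) = -3 - 3*l/674)
w(x(32), 219 - 1048) - 1*(-2504692) = (-3 - 3/674*(-6)) - 1*(-2504692) = (-3 + 9/337) + 2504692 = -1002/337 + 2504692 = 844080202/337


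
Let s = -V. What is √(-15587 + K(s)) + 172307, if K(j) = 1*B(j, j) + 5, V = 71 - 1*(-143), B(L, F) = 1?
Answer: 172307 + I*√15581 ≈ 1.7231e+5 + 124.82*I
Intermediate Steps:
V = 214 (V = 71 + 143 = 214)
s = -214 (s = -1*214 = -214)
K(j) = 6 (K(j) = 1*1 + 5 = 1 + 5 = 6)
√(-15587 + K(s)) + 172307 = √(-15587 + 6) + 172307 = √(-15581) + 172307 = I*√15581 + 172307 = 172307 + I*√15581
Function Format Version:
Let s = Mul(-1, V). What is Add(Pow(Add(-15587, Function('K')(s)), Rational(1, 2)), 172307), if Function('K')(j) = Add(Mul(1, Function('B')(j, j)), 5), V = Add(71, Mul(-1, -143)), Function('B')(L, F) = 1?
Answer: Add(172307, Mul(I, Pow(15581, Rational(1, 2)))) ≈ Add(1.7231e+5, Mul(124.82, I))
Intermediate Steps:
V = 214 (V = Add(71, 143) = 214)
s = -214 (s = Mul(-1, 214) = -214)
Function('K')(j) = 6 (Function('K')(j) = Add(Mul(1, 1), 5) = Add(1, 5) = 6)
Add(Pow(Add(-15587, Function('K')(s)), Rational(1, 2)), 172307) = Add(Pow(Add(-15587, 6), Rational(1, 2)), 172307) = Add(Pow(-15581, Rational(1, 2)), 172307) = Add(Mul(I, Pow(15581, Rational(1, 2))), 172307) = Add(172307, Mul(I, Pow(15581, Rational(1, 2))))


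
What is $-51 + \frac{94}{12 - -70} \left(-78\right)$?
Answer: $- \frac{5757}{41} \approx -140.41$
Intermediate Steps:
$-51 + \frac{94}{12 - -70} \left(-78\right) = -51 + \frac{94}{12 + 70} \left(-78\right) = -51 + \frac{94}{82} \left(-78\right) = -51 + 94 \cdot \frac{1}{82} \left(-78\right) = -51 + \frac{47}{41} \left(-78\right) = -51 - \frac{3666}{41} = - \frac{5757}{41}$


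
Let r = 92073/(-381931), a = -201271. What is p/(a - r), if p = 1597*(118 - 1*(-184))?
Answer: -92101514857/38435771114 ≈ -2.3962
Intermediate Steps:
r = -92073/381931 (r = 92073*(-1/381931) = -92073/381931 ≈ -0.24107)
p = 482294 (p = 1597*(118 + 184) = 1597*302 = 482294)
p/(a - r) = 482294/(-201271 - 1*(-92073/381931)) = 482294/(-201271 + 92073/381931) = 482294/(-76871542228/381931) = 482294*(-381931/76871542228) = -92101514857/38435771114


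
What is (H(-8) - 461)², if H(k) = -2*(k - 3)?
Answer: 192721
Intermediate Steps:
H(k) = 6 - 2*k (H(k) = -2*(-3 + k) = 6 - 2*k)
(H(-8) - 461)² = ((6 - 2*(-8)) - 461)² = ((6 + 16) - 461)² = (22 - 461)² = (-439)² = 192721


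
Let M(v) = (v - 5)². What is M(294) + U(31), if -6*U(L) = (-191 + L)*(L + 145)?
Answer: 264643/3 ≈ 88214.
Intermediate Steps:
M(v) = (-5 + v)²
U(L) = -(-191 + L)*(145 + L)/6 (U(L) = -(-191 + L)*(L + 145)/6 = -(-191 + L)*(145 + L)/6)
M(294) + U(31) = (-5 + 294)² + (27695/6 - ⅙*31² + (23/3)*31) = 289² + (27695/6 - ⅙*961 + 713/3) = 83521 + (27695/6 - 961/6 + 713/3) = 83521 + 14080/3 = 264643/3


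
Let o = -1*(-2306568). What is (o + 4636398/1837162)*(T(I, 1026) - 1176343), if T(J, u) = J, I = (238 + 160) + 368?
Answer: -2490779464755410439/918581 ≈ -2.7116e+12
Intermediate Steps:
o = 2306568
I = 766 (I = 398 + 368 = 766)
(o + 4636398/1837162)*(T(I, 1026) - 1176343) = (2306568 + 4636398/1837162)*(766 - 1176343) = (2306568 + 4636398*(1/1837162))*(-1175577) = (2306568 + 2318199/918581)*(-1175577) = (2118771858207/918581)*(-1175577) = -2490779464755410439/918581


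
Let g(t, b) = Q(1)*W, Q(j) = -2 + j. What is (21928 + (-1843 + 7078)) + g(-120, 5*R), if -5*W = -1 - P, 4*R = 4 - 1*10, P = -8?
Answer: 135822/5 ≈ 27164.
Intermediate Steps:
R = -3/2 (R = (4 - 1*10)/4 = (4 - 10)/4 = (¼)*(-6) = -3/2 ≈ -1.5000)
W = -7/5 (W = -(-1 - 1*(-8))/5 = -(-1 + 8)/5 = -⅕*7 = -7/5 ≈ -1.4000)
g(t, b) = 7/5 (g(t, b) = (-2 + 1)*(-7/5) = -1*(-7/5) = 7/5)
(21928 + (-1843 + 7078)) + g(-120, 5*R) = (21928 + (-1843 + 7078)) + 7/5 = (21928 + 5235) + 7/5 = 27163 + 7/5 = 135822/5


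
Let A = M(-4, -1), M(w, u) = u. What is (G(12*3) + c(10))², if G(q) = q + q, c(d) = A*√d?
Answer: (72 - √10)² ≈ 4738.6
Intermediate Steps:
A = -1
c(d) = -√d
G(q) = 2*q
(G(12*3) + c(10))² = (2*(12*3) - √10)² = (2*36 - √10)² = (72 - √10)²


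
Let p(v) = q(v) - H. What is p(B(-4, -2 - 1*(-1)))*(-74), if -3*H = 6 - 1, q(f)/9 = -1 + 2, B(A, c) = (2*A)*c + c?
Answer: -2368/3 ≈ -789.33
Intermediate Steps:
B(A, c) = c + 2*A*c (B(A, c) = 2*A*c + c = c + 2*A*c)
q(f) = 9 (q(f) = 9*(-1 + 2) = 9*1 = 9)
H = -5/3 (H = -(6 - 1)/3 = -⅓*5 = -5/3 ≈ -1.6667)
p(v) = 32/3 (p(v) = 9 - 1*(-5/3) = 9 + 5/3 = 32/3)
p(B(-4, -2 - 1*(-1)))*(-74) = (32/3)*(-74) = -2368/3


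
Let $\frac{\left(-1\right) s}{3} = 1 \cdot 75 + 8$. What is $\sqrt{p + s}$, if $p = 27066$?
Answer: $\sqrt{26817} \approx 163.76$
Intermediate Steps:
$s = -249$ ($s = - 3 \left(1 \cdot 75 + 8\right) = - 3 \left(75 + 8\right) = \left(-3\right) 83 = -249$)
$\sqrt{p + s} = \sqrt{27066 - 249} = \sqrt{26817}$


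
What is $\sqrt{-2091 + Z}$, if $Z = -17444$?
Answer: $i \sqrt{19535} \approx 139.77 i$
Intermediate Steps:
$\sqrt{-2091 + Z} = \sqrt{-2091 - 17444} = \sqrt{-19535} = i \sqrt{19535}$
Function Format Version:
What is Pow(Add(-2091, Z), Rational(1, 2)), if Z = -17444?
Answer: Mul(I, Pow(19535, Rational(1, 2))) ≈ Mul(139.77, I)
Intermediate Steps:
Pow(Add(-2091, Z), Rational(1, 2)) = Pow(Add(-2091, -17444), Rational(1, 2)) = Pow(-19535, Rational(1, 2)) = Mul(I, Pow(19535, Rational(1, 2)))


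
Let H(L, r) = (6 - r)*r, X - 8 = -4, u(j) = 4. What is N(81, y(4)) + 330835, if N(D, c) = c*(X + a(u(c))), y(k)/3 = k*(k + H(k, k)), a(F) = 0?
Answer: 331411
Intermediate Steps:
X = 4 (X = 8 - 4 = 4)
H(L, r) = r*(6 - r)
y(k) = 3*k*(k + k*(6 - k)) (y(k) = 3*(k*(k + k*(6 - k))) = 3*k*(k + k*(6 - k)))
N(D, c) = 4*c (N(D, c) = c*(4 + 0) = c*4 = 4*c)
N(81, y(4)) + 330835 = 4*(3*4²*(7 - 1*4)) + 330835 = 4*(3*16*(7 - 4)) + 330835 = 4*(3*16*3) + 330835 = 4*144 + 330835 = 576 + 330835 = 331411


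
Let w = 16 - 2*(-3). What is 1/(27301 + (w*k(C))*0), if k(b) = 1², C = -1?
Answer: 1/27301 ≈ 3.6629e-5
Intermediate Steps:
w = 22 (w = 16 + 6 = 22)
k(b) = 1
1/(27301 + (w*k(C))*0) = 1/(27301 + (22*1)*0) = 1/(27301 + 22*0) = 1/(27301 + 0) = 1/27301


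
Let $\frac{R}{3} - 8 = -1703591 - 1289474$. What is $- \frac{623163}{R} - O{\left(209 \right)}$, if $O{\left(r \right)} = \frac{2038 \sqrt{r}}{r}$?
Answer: $\frac{207721}{2993057} - \frac{2038 \sqrt{209}}{209} \approx -140.9$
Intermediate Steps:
$R = -8979171$ ($R = 24 + 3 \left(-1703591 - 1289474\right) = 24 + 3 \left(-2993065\right) = 24 - 8979195 = -8979171$)
$O{\left(r \right)} = \frac{2038}{\sqrt{r}}$
$- \frac{623163}{R} - O{\left(209 \right)} = - \frac{623163}{-8979171} - \frac{2038}{\sqrt{209}} = \left(-623163\right) \left(- \frac{1}{8979171}\right) - 2038 \frac{\sqrt{209}}{209} = \frac{207721}{2993057} - \frac{2038 \sqrt{209}}{209}$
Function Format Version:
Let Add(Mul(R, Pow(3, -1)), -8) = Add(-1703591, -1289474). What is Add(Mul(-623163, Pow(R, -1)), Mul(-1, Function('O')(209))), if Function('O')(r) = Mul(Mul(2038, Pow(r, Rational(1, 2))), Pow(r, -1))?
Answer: Add(Rational(207721, 2993057), Mul(Rational(-2038, 209), Pow(209, Rational(1, 2)))) ≈ -140.90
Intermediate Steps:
R = -8979171 (R = Add(24, Mul(3, Add(-1703591, -1289474))) = Add(24, Mul(3, -2993065)) = Add(24, -8979195) = -8979171)
Function('O')(r) = Mul(2038, Pow(r, Rational(-1, 2)))
Add(Mul(-623163, Pow(R, -1)), Mul(-1, Function('O')(209))) = Add(Mul(-623163, Pow(-8979171, -1)), Mul(-1, Mul(2038, Pow(209, Rational(-1, 2))))) = Add(Mul(-623163, Rational(-1, 8979171)), Mul(-1, Mul(2038, Mul(Rational(1, 209), Pow(209, Rational(1, 2)))))) = Add(Rational(207721, 2993057), Mul(-1, Mul(Rational(2038, 209), Pow(209, Rational(1, 2))))) = Add(Rational(207721, 2993057), Mul(Rational(-2038, 209), Pow(209, Rational(1, 2))))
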